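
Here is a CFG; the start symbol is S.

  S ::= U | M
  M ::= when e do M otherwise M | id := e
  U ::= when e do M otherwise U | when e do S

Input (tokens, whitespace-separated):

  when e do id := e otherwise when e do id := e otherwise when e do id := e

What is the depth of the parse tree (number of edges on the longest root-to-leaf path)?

6

[S [U when e do [M id := e] otherwise [U when e do [M id := e] otherwise [U when e do [S [M id := e]]]]]]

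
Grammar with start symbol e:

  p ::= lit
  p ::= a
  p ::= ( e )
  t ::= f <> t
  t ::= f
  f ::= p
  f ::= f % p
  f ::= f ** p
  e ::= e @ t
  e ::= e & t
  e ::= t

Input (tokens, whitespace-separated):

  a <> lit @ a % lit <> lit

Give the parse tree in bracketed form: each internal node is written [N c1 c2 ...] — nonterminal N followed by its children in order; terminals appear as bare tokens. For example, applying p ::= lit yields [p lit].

[e [e [t [f [p a]] <> [t [f [p lit]]]]] @ [t [f [f [p a]] % [p lit]] <> [t [f [p lit]]]]]

e
e @ t
t @ t
f <> t @ t
p <> t @ t
a <> t @ t
a <> f @ t
a <> p @ t
a <> lit @ t
a <> lit @ f <> t
a <> lit @ f % p <> t
a <> lit @ p % p <> t
a <> lit @ a % p <> t
a <> lit @ a % lit <> t
a <> lit @ a % lit <> f
a <> lit @ a % lit <> p
a <> lit @ a % lit <> lit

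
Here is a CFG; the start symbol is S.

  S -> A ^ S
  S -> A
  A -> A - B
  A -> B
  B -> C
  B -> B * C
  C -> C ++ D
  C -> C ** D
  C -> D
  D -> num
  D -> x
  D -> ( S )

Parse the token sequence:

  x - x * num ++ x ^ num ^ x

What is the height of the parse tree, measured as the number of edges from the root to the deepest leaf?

[S [A [A [B [C [D x]]]] - [B [B [C [D x]]] * [C [C [D num]] ++ [D x]]]] ^ [S [A [B [C [D num]]]] ^ [S [A [B [C [D x]]]]]]]

7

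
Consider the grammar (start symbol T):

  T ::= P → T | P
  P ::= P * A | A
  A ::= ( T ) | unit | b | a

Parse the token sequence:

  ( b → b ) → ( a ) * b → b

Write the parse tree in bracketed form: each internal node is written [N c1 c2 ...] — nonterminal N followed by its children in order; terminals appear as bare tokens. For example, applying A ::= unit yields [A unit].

[T [P [A ( [T [P [A b]] → [T [P [A b]]]] )]] → [T [P [P [A ( [T [P [A a]]] )]] * [A b]] → [T [P [A b]]]]]

T
P → T
A → T
( T ) → T
( P → T ) → T
( A → T ) → T
( b → T ) → T
( b → P ) → T
( b → A ) → T
( b → b ) → T
( b → b ) → P → T
( b → b ) → P * A → T
( b → b ) → A * A → T
( b → b ) → ( T ) * A → T
( b → b ) → ( P ) * A → T
( b → b ) → ( A ) * A → T
( b → b ) → ( a ) * A → T
( b → b ) → ( a ) * b → T
( b → b ) → ( a ) * b → P
( b → b ) → ( a ) * b → A
( b → b ) → ( a ) * b → b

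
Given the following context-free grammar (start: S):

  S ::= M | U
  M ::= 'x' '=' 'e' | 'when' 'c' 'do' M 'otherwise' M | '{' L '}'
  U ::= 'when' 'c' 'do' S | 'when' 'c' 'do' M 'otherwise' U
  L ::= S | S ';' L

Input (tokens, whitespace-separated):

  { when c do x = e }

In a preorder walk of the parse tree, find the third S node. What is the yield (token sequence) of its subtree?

x = e

[S [M { [L [S [U when c do [S [M x = e]]]]] }]]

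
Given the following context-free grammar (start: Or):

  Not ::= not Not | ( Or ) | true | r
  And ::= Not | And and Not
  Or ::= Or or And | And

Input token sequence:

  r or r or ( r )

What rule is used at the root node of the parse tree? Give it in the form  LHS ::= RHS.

[Or [Or [Or [And [Not r]]] or [And [Not r]]] or [And [Not ( [Or [And [Not r]]] )]]]

Or ::= Or or And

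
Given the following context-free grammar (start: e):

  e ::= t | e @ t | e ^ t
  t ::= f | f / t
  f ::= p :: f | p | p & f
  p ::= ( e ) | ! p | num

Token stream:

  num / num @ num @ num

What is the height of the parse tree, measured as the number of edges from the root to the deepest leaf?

[e [e [e [t [f [p num]] / [t [f [p num]]]]] @ [t [f [p num]]]] @ [t [f [p num]]]]

7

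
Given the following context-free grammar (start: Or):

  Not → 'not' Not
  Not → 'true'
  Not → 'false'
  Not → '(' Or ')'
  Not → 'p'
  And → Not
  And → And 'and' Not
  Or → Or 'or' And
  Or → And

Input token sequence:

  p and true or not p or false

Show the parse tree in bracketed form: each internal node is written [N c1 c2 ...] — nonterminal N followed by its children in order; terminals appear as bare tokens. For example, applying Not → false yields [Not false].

Or
Or or And
Or or And or And
And or And or And
And and Not or And or And
Not and Not or And or And
p and Not or And or And
p and true or And or And
p and true or Not or And
p and true or not Not or And
p and true or not p or And
p and true or not p or Not
p and true or not p or false

[Or [Or [Or [And [And [Not p]] and [Not true]]] or [And [Not not [Not p]]]] or [And [Not false]]]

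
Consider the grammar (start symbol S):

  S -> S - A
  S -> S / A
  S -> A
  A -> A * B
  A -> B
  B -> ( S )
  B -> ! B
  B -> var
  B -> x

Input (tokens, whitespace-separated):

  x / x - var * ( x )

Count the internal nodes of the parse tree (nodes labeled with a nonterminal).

[S [S [S [A [B x]]] / [A [B x]]] - [A [A [B var]] * [B ( [S [A [B x]]] )]]]

14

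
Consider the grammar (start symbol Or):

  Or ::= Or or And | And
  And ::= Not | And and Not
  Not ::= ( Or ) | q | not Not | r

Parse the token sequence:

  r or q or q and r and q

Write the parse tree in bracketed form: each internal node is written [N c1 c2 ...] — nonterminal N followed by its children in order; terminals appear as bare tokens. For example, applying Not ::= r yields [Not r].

[Or [Or [Or [And [Not r]]] or [And [Not q]]] or [And [And [And [Not q]] and [Not r]] and [Not q]]]

Or
Or or And
Or or And or And
And or And or And
Not or And or And
r or And or And
r or Not or And
r or q or And
r or q or And and Not
r or q or And and Not and Not
r or q or Not and Not and Not
r or q or q and Not and Not
r or q or q and r and Not
r or q or q and r and q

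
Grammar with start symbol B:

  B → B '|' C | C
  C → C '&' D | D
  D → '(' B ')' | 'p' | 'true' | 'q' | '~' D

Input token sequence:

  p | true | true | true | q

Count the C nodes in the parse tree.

5

[B [B [B [B [B [C [D p]]] | [C [D true]]] | [C [D true]]] | [C [D true]]] | [C [D q]]]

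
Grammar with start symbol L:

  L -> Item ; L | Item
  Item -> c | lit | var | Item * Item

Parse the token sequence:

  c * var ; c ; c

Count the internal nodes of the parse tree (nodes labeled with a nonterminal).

[L [Item [Item c] * [Item var]] ; [L [Item c] ; [L [Item c]]]]

8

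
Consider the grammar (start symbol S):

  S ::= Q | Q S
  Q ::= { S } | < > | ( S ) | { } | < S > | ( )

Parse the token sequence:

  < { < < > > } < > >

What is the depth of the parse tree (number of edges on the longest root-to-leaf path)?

[S [Q < [S [Q { [S [Q < [S [Q < >]] >]] }] [S [Q < >]]] >]]

8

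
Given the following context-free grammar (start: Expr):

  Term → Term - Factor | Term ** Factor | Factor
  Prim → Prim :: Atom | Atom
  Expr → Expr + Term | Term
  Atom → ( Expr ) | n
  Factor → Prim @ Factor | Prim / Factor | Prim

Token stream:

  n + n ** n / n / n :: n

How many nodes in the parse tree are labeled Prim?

[Expr [Expr [Term [Factor [Prim [Atom n]]]]] + [Term [Term [Factor [Prim [Atom n]]]] ** [Factor [Prim [Atom n]] / [Factor [Prim [Atom n]] / [Factor [Prim [Prim [Atom n]] :: [Atom n]]]]]]]

6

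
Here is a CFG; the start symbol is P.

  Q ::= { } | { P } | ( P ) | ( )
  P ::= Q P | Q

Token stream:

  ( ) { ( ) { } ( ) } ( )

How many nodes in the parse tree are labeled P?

6

[P [Q ( )] [P [Q { [P [Q ( )] [P [Q { }] [P [Q ( )]]]] }] [P [Q ( )]]]]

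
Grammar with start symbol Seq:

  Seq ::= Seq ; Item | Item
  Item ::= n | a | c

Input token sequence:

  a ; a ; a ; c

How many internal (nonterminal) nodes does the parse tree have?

8

[Seq [Seq [Seq [Seq [Item a]] ; [Item a]] ; [Item a]] ; [Item c]]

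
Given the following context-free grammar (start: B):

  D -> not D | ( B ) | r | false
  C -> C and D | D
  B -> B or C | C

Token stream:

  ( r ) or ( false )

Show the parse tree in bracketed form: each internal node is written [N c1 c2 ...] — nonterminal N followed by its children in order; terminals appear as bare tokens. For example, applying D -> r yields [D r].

[B [B [C [D ( [B [C [D r]]] )]]] or [C [D ( [B [C [D false]]] )]]]

B
B or C
C or C
D or C
( B ) or C
( C ) or C
( D ) or C
( r ) or C
( r ) or D
( r ) or ( B )
( r ) or ( C )
( r ) or ( D )
( r ) or ( false )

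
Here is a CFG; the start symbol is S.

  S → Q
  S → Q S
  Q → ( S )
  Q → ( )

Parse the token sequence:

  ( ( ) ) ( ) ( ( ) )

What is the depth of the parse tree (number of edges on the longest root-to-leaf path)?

[S [Q ( [S [Q ( )]] )] [S [Q ( )] [S [Q ( [S [Q ( )]] )]]]]

6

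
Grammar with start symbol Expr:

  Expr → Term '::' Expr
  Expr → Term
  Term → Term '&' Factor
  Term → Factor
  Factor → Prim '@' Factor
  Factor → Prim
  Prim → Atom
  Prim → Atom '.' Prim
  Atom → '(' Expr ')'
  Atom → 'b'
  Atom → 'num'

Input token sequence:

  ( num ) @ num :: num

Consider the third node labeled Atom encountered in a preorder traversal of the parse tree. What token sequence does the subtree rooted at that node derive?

[Expr [Term [Factor [Prim [Atom ( [Expr [Term [Factor [Prim [Atom num]]]]] )]] @ [Factor [Prim [Atom num]]]]] :: [Expr [Term [Factor [Prim [Atom num]]]]]]

num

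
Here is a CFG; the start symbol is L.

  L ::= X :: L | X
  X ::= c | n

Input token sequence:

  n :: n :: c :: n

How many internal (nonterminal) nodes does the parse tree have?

8

[L [X n] :: [L [X n] :: [L [X c] :: [L [X n]]]]]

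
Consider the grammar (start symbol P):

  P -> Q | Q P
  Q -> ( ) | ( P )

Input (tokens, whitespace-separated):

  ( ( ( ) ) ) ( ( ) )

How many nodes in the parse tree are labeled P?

[P [Q ( [P [Q ( [P [Q ( )]] )]] )] [P [Q ( [P [Q ( )]] )]]]

5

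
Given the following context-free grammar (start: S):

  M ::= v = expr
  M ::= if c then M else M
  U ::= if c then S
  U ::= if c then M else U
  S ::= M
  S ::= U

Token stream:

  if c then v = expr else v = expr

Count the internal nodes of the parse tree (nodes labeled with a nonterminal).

[S [M if c then [M v = expr] else [M v = expr]]]

4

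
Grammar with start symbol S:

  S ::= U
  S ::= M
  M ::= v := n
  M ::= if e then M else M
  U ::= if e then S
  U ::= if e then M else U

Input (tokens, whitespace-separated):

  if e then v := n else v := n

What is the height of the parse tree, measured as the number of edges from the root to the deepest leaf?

3

[S [M if e then [M v := n] else [M v := n]]]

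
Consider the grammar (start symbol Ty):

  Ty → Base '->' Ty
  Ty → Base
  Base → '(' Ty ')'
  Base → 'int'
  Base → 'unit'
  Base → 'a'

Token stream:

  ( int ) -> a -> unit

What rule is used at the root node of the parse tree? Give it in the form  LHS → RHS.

[Ty [Base ( [Ty [Base int]] )] -> [Ty [Base a] -> [Ty [Base unit]]]]

Ty → Base '->' Ty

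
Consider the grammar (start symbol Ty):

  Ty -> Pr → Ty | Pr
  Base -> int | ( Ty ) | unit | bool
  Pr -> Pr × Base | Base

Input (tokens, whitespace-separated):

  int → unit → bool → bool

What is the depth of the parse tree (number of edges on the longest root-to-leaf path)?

6

[Ty [Pr [Base int]] → [Ty [Pr [Base unit]] → [Ty [Pr [Base bool]] → [Ty [Pr [Base bool]]]]]]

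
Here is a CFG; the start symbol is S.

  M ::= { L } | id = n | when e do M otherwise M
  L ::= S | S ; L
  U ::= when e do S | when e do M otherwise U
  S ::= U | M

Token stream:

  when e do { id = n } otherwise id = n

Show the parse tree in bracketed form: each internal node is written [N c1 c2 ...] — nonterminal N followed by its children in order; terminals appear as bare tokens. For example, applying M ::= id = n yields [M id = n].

[S [M when e do [M { [L [S [M id = n]]] }] otherwise [M id = n]]]

S
M
when e do M otherwise M
when e do { L } otherwise M
when e do { S } otherwise M
when e do { M } otherwise M
when e do { id = n } otherwise M
when e do { id = n } otherwise id = n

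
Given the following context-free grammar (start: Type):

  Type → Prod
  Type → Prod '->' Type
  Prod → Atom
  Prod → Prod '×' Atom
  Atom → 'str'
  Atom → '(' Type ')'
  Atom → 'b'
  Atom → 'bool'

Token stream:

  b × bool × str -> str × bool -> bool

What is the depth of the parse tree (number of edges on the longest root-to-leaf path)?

[Type [Prod [Prod [Prod [Atom b]] × [Atom bool]] × [Atom str]] -> [Type [Prod [Prod [Atom str]] × [Atom bool]] -> [Type [Prod [Atom bool]]]]]

5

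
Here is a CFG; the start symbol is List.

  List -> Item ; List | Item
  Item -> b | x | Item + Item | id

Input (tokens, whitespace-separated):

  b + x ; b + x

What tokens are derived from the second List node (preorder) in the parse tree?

b + x

[List [Item [Item b] + [Item x]] ; [List [Item [Item b] + [Item x]]]]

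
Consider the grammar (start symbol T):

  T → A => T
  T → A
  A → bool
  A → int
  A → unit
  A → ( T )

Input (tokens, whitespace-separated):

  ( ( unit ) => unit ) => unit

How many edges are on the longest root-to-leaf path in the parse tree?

6

[T [A ( [T [A ( [T [A unit]] )] => [T [A unit]]] )] => [T [A unit]]]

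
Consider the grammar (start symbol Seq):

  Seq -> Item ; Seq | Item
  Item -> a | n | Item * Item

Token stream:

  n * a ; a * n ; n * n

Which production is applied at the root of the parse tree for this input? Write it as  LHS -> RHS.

[Seq [Item [Item n] * [Item a]] ; [Seq [Item [Item a] * [Item n]] ; [Seq [Item [Item n] * [Item n]]]]]

Seq -> Item ; Seq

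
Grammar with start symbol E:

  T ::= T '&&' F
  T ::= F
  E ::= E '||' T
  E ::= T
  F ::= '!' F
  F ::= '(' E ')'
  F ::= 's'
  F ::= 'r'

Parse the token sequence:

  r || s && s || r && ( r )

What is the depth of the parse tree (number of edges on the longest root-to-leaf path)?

[E [E [E [T [F r]]] || [T [T [F s]] && [F s]]] || [T [T [F r]] && [F ( [E [T [F r]]] )]]]

6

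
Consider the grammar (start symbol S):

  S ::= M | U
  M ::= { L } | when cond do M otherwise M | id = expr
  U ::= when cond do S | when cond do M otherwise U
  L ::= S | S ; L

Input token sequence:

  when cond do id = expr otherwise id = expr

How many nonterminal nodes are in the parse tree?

[S [M when cond do [M id = expr] otherwise [M id = expr]]]

4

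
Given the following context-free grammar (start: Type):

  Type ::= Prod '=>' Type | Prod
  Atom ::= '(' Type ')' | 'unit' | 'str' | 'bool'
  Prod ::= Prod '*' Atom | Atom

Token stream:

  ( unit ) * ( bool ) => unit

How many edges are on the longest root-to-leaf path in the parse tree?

[Type [Prod [Prod [Atom ( [Type [Prod [Atom unit]]] )]] * [Atom ( [Type [Prod [Atom bool]]] )]] => [Type [Prod [Atom unit]]]]

7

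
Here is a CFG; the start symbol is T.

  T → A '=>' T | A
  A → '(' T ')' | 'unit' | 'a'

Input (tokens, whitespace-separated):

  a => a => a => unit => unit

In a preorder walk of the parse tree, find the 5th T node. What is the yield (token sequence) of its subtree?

[T [A a] => [T [A a] => [T [A a] => [T [A unit] => [T [A unit]]]]]]

unit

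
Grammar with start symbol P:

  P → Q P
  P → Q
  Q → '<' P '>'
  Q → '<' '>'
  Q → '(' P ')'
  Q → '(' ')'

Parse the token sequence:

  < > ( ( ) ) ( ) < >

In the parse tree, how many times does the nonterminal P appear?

5

[P [Q < >] [P [Q ( [P [Q ( )]] )] [P [Q ( )] [P [Q < >]]]]]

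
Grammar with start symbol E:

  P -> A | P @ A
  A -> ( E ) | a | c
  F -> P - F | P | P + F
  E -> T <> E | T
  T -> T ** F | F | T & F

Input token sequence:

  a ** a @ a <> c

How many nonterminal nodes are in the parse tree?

[E [T [T [F [P [A a]]]] ** [F [P [P [A a]] @ [A a]]]] <> [E [T [F [P [A c]]]]]]

16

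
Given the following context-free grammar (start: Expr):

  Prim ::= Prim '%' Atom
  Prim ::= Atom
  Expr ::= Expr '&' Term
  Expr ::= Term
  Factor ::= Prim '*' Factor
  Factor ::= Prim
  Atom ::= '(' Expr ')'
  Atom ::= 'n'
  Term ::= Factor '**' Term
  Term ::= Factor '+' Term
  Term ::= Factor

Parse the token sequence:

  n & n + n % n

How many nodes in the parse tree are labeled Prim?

[Expr [Expr [Term [Factor [Prim [Atom n]]]]] & [Term [Factor [Prim [Atom n]]] + [Term [Factor [Prim [Prim [Atom n]] % [Atom n]]]]]]

4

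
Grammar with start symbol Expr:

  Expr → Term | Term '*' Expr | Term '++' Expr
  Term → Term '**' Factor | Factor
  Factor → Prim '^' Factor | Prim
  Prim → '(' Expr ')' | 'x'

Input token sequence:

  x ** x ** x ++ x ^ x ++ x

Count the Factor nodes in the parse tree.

[Expr [Term [Term [Term [Factor [Prim x]]] ** [Factor [Prim x]]] ** [Factor [Prim x]]] ++ [Expr [Term [Factor [Prim x] ^ [Factor [Prim x]]]] ++ [Expr [Term [Factor [Prim x]]]]]]

6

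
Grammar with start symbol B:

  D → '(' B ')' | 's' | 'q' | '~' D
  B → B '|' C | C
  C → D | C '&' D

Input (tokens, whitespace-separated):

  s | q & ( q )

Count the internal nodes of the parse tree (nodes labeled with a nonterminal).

11

[B [B [C [D s]]] | [C [C [D q]] & [D ( [B [C [D q]]] )]]]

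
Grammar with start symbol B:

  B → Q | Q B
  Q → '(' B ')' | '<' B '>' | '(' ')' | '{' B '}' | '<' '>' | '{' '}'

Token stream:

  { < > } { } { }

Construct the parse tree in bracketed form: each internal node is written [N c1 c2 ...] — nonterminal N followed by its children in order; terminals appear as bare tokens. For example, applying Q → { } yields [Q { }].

[B [Q { [B [Q < >]] }] [B [Q { }] [B [Q { }]]]]

B
Q B
{ B } B
{ Q } B
{ < > } B
{ < > } Q B
{ < > } { } B
{ < > } { } Q
{ < > } { } { }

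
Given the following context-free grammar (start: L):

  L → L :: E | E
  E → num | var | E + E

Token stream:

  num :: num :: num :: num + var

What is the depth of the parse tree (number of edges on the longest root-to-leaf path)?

5

[L [L [L [L [E num]] :: [E num]] :: [E num]] :: [E [E num] + [E var]]]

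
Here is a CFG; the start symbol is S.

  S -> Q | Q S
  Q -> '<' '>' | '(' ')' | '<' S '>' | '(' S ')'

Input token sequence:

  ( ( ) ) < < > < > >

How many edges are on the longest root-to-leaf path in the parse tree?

6

[S [Q ( [S [Q ( )]] )] [S [Q < [S [Q < >] [S [Q < >]]] >]]]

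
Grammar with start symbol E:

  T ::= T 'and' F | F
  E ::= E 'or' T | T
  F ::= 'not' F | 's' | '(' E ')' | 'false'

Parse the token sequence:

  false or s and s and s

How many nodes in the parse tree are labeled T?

4

[E [E [T [F false]]] or [T [T [T [F s]] and [F s]] and [F s]]]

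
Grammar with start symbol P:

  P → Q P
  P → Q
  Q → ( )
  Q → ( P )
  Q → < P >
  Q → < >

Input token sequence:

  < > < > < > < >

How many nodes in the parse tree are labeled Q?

[P [Q < >] [P [Q < >] [P [Q < >] [P [Q < >]]]]]

4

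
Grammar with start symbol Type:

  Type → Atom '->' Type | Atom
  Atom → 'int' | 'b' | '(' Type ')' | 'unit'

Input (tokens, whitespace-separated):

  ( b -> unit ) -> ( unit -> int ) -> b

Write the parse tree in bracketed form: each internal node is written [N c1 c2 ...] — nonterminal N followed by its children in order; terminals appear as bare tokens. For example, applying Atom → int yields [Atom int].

[Type [Atom ( [Type [Atom b] -> [Type [Atom unit]]] )] -> [Type [Atom ( [Type [Atom unit] -> [Type [Atom int]]] )] -> [Type [Atom b]]]]

Type
Atom -> Type
( Type ) -> Type
( Atom -> Type ) -> Type
( b -> Type ) -> Type
( b -> Atom ) -> Type
( b -> unit ) -> Type
( b -> unit ) -> Atom -> Type
( b -> unit ) -> ( Type ) -> Type
( b -> unit ) -> ( Atom -> Type ) -> Type
( b -> unit ) -> ( unit -> Type ) -> Type
( b -> unit ) -> ( unit -> Atom ) -> Type
( b -> unit ) -> ( unit -> int ) -> Type
( b -> unit ) -> ( unit -> int ) -> Atom
( b -> unit ) -> ( unit -> int ) -> b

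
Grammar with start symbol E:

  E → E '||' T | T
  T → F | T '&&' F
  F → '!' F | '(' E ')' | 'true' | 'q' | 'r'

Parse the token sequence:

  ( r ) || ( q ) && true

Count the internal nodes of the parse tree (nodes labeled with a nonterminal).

[E [E [T [F ( [E [T [F r]]] )]]] || [T [T [F ( [E [T [F q]]] )]] && [F true]]]

14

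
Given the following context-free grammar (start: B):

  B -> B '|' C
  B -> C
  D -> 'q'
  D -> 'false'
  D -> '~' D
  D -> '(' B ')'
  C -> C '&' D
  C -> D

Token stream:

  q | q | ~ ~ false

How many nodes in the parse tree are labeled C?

[B [B [B [C [D q]]] | [C [D q]]] | [C [D ~ [D ~ [D false]]]]]

3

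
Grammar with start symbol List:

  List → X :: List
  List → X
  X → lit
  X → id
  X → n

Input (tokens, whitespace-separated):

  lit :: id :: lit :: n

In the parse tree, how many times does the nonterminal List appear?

4

[List [X lit] :: [List [X id] :: [List [X lit] :: [List [X n]]]]]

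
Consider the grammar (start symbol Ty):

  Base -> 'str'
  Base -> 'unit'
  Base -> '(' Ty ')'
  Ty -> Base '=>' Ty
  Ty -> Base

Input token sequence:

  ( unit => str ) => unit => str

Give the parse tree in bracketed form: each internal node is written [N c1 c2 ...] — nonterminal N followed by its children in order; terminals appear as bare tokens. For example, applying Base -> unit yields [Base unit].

Ty
Base => Ty
( Ty ) => Ty
( Base => Ty ) => Ty
( unit => Ty ) => Ty
( unit => Base ) => Ty
( unit => str ) => Ty
( unit => str ) => Base => Ty
( unit => str ) => unit => Ty
( unit => str ) => unit => Base
( unit => str ) => unit => str

[Ty [Base ( [Ty [Base unit] => [Ty [Base str]]] )] => [Ty [Base unit] => [Ty [Base str]]]]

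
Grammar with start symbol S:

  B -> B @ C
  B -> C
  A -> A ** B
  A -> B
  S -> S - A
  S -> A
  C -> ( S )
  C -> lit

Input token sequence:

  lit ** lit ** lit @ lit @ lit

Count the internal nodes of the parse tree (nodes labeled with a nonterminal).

[S [A [A [A [B [C lit]]] ** [B [C lit]]] ** [B [B [B [C lit]] @ [C lit]] @ [C lit]]]]

14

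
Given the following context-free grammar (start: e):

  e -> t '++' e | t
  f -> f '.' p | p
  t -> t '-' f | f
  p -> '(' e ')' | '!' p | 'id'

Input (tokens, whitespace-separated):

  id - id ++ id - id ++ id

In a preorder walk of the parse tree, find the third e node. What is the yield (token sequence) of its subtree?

[e [t [t [f [p id]]] - [f [p id]]] ++ [e [t [t [f [p id]]] - [f [p id]]] ++ [e [t [f [p id]]]]]]

id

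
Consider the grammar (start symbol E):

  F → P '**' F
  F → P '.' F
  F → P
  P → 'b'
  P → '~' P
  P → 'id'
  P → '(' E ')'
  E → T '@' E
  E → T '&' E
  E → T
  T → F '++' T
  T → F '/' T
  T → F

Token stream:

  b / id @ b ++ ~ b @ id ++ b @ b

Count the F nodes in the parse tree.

7

[E [T [F [P b]] / [T [F [P id]]]] @ [E [T [F [P b]] ++ [T [F [P ~ [P b]]]]] @ [E [T [F [P id]] ++ [T [F [P b]]]] @ [E [T [F [P b]]]]]]]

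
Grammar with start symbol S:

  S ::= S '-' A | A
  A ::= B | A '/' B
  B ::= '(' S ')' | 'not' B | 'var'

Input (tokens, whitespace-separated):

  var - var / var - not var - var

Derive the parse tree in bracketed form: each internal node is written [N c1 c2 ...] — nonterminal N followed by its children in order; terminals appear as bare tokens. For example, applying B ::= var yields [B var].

S
S - A
S - A - A
S - A - A - A
A - A - A - A
B - A - A - A
var - A - A - A
var - A / B - A - A
var - B / B - A - A
var - var / B - A - A
var - var / var - A - A
var - var / var - B - A
var - var / var - not B - A
var - var / var - not var - A
var - var / var - not var - B
var - var / var - not var - var

[S [S [S [S [A [B var]]] - [A [A [B var]] / [B var]]] - [A [B not [B var]]]] - [A [B var]]]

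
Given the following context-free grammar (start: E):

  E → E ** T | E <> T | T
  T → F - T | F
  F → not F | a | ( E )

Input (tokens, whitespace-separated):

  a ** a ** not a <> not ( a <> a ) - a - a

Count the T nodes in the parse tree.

8

[E [E [E [E [T [F a]]] ** [T [F a]]] ** [T [F not [F a]]]] <> [T [F not [F ( [E [E [T [F a]]] <> [T [F a]]] )]] - [T [F a] - [T [F a]]]]]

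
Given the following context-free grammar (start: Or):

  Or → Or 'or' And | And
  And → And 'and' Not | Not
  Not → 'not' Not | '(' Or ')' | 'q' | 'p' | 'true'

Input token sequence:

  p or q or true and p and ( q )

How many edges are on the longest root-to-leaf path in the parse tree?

6

[Or [Or [Or [And [Not p]]] or [And [Not q]]] or [And [And [And [Not true]] and [Not p]] and [Not ( [Or [And [Not q]]] )]]]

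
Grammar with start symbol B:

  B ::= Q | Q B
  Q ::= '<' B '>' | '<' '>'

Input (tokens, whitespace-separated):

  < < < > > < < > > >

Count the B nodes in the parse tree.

[B [Q < [B [Q < [B [Q < >]] >] [B [Q < [B [Q < >]] >]]] >]]

5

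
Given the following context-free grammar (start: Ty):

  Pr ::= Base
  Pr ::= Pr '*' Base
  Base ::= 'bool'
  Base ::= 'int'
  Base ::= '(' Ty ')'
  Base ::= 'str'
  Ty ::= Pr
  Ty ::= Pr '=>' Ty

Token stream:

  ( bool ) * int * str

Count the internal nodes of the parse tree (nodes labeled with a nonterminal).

[Ty [Pr [Pr [Pr [Base ( [Ty [Pr [Base bool]]] )]] * [Base int]] * [Base str]]]

10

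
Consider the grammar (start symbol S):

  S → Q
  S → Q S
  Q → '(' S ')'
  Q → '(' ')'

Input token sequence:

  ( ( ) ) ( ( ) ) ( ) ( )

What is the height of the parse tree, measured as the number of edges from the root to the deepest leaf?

5

[S [Q ( [S [Q ( )]] )] [S [Q ( [S [Q ( )]] )] [S [Q ( )] [S [Q ( )]]]]]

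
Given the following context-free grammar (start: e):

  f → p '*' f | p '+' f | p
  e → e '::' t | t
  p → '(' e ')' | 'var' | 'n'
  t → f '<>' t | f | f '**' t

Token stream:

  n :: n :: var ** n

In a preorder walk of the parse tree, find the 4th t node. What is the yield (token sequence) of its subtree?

[e [e [e [t [f [p n]]]] :: [t [f [p n]]]] :: [t [f [p var]] ** [t [f [p n]]]]]

n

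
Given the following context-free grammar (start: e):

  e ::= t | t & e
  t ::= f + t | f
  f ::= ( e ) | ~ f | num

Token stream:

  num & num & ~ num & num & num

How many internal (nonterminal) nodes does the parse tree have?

[e [t [f num]] & [e [t [f num]] & [e [t [f ~ [f num]]] & [e [t [f num]] & [e [t [f num]]]]]]]

16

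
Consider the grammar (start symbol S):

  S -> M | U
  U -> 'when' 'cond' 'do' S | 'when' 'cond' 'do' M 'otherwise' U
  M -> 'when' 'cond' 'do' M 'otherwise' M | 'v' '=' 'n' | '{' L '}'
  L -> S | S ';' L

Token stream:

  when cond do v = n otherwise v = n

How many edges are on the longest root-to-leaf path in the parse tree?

[S [M when cond do [M v = n] otherwise [M v = n]]]

3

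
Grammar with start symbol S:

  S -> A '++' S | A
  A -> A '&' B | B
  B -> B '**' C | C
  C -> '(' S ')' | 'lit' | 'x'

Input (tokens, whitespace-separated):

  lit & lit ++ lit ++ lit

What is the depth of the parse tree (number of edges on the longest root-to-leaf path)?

[S [A [A [B [C lit]]] & [B [C lit]]] ++ [S [A [B [C lit]]] ++ [S [A [B [C lit]]]]]]

6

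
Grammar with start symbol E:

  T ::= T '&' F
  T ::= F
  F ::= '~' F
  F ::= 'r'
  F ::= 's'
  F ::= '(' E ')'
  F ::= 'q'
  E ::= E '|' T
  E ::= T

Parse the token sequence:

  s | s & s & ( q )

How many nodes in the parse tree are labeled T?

5

[E [E [T [F s]]] | [T [T [T [F s]] & [F s]] & [F ( [E [T [F q]]] )]]]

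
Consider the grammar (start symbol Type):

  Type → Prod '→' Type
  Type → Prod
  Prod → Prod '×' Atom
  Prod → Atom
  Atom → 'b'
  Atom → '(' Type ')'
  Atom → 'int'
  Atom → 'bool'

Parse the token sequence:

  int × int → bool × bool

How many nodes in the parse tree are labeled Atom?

[Type [Prod [Prod [Atom int]] × [Atom int]] → [Type [Prod [Prod [Atom bool]] × [Atom bool]]]]

4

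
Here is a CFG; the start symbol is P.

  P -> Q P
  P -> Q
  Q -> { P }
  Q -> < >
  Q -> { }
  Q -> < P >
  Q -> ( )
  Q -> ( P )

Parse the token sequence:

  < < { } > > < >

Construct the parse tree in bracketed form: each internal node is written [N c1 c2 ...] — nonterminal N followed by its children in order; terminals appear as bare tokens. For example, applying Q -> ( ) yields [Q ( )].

P
Q P
< P > P
< Q > P
< < P > > P
< < Q > > P
< < { } > > P
< < { } > > Q
< < { } > > < >

[P [Q < [P [Q < [P [Q { }]] >]] >] [P [Q < >]]]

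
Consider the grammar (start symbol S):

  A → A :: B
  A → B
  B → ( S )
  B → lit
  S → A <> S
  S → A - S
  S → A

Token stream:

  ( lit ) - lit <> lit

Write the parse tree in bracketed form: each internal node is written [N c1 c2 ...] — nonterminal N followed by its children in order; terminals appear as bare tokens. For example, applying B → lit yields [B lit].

[S [A [B ( [S [A [B lit]]] )]] - [S [A [B lit]] <> [S [A [B lit]]]]]

S
A - S
B - S
( S ) - S
( A ) - S
( B ) - S
( lit ) - S
( lit ) - A <> S
( lit ) - B <> S
( lit ) - lit <> S
( lit ) - lit <> A
( lit ) - lit <> B
( lit ) - lit <> lit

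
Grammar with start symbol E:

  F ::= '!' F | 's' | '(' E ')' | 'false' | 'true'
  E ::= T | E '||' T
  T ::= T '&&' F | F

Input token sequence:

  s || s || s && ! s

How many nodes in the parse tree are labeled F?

[E [E [E [T [F s]]] || [T [F s]]] || [T [T [F s]] && [F ! [F s]]]]

5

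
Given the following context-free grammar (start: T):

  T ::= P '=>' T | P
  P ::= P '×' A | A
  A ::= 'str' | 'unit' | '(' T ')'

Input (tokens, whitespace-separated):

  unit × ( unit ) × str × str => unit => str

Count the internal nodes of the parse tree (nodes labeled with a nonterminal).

18

[T [P [P [P [P [A unit]] × [A ( [T [P [A unit]]] )]] × [A str]] × [A str]] => [T [P [A unit]] => [T [P [A str]]]]]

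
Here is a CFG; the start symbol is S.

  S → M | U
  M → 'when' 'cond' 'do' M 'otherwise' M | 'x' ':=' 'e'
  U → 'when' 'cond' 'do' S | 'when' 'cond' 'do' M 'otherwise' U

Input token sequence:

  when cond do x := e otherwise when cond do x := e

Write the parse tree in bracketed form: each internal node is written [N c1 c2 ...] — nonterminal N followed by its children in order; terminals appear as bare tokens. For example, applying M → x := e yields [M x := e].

[S [U when cond do [M x := e] otherwise [U when cond do [S [M x := e]]]]]

S
U
when cond do M otherwise U
when cond do x := e otherwise U
when cond do x := e otherwise when cond do S
when cond do x := e otherwise when cond do M
when cond do x := e otherwise when cond do x := e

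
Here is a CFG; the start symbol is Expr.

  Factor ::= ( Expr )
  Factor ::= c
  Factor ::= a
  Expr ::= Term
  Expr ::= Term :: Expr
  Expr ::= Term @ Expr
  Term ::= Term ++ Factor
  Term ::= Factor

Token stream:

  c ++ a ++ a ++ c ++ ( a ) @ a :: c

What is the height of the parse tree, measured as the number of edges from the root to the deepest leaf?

[Expr [Term [Term [Term [Term [Term [Factor c]] ++ [Factor a]] ++ [Factor a]] ++ [Factor c]] ++ [Factor ( [Expr [Term [Factor a]]] )]] @ [Expr [Term [Factor a]] :: [Expr [Term [Factor c]]]]]

7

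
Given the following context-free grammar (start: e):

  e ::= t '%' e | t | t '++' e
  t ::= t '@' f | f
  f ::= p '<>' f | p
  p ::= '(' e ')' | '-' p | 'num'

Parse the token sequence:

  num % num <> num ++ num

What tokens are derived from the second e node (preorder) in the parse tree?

num <> num ++ num

[e [t [f [p num]]] % [e [t [f [p num] <> [f [p num]]]] ++ [e [t [f [p num]]]]]]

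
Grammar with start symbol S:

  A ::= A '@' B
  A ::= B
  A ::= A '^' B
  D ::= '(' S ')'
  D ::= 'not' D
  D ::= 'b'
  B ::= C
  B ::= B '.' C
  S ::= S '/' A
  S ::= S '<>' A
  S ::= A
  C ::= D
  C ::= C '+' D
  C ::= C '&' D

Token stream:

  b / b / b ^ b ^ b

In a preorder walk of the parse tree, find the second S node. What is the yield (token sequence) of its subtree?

b / b

[S [S [S [A [B [C [D b]]]]] / [A [B [C [D b]]]]] / [A [A [A [B [C [D b]]]] ^ [B [C [D b]]]] ^ [B [C [D b]]]]]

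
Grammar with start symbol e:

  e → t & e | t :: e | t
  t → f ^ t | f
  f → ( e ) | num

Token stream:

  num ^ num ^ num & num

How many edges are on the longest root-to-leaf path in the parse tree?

5

[e [t [f num] ^ [t [f num] ^ [t [f num]]]] & [e [t [f num]]]]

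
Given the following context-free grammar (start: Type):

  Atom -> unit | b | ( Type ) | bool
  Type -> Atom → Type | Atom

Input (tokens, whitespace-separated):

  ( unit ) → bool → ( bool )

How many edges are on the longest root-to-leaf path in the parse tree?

[Type [Atom ( [Type [Atom unit]] )] → [Type [Atom bool] → [Type [Atom ( [Type [Atom bool]] )]]]]

6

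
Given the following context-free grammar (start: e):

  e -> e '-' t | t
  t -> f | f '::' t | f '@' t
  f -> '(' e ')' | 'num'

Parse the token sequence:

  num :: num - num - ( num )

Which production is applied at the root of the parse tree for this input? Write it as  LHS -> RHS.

[e [e [e [t [f num] :: [t [f num]]]] - [t [f num]]] - [t [f ( [e [t [f num]]] )]]]

e -> e '-' t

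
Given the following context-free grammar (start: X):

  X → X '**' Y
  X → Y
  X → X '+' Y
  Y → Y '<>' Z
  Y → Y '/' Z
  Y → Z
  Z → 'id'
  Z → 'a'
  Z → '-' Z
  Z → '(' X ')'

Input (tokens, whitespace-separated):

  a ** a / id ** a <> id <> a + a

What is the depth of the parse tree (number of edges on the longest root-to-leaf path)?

6

[X [X [X [X [Y [Z a]]] ** [Y [Y [Z a]] / [Z id]]] ** [Y [Y [Y [Z a]] <> [Z id]] <> [Z a]]] + [Y [Z a]]]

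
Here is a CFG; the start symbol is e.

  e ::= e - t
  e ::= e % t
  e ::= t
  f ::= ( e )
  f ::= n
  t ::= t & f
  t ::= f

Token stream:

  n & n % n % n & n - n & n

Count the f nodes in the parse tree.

7

[e [e [e [e [t [t [f n]] & [f n]]] % [t [f n]]] % [t [t [f n]] & [f n]]] - [t [t [f n]] & [f n]]]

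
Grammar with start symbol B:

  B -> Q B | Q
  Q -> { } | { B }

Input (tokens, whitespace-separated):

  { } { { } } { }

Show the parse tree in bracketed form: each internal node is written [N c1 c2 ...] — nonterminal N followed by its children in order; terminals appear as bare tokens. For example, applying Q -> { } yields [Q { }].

[B [Q { }] [B [Q { [B [Q { }]] }] [B [Q { }]]]]

B
Q B
{ } B
{ } Q B
{ } { B } B
{ } { Q } B
{ } { { } } B
{ } { { } } Q
{ } { { } } { }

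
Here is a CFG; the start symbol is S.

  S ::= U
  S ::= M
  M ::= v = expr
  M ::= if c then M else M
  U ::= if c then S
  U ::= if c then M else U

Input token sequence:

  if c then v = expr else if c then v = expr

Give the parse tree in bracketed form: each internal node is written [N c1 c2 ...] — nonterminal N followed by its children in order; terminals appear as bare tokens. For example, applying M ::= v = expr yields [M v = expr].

[S [U if c then [M v = expr] else [U if c then [S [M v = expr]]]]]

S
U
if c then M else U
if c then v = expr else U
if c then v = expr else if c then S
if c then v = expr else if c then M
if c then v = expr else if c then v = expr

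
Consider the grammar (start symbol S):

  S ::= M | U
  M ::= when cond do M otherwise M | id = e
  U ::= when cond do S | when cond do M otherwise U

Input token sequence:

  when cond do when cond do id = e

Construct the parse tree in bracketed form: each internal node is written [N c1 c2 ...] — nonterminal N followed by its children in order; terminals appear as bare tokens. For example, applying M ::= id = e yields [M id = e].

[S [U when cond do [S [U when cond do [S [M id = e]]]]]]

S
U
when cond do S
when cond do U
when cond do when cond do S
when cond do when cond do M
when cond do when cond do id = e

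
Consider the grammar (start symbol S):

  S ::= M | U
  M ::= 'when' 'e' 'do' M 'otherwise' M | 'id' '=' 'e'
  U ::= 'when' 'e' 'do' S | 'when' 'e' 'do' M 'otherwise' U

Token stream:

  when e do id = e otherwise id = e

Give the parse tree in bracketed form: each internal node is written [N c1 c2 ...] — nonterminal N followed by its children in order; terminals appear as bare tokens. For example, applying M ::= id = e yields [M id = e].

[S [M when e do [M id = e] otherwise [M id = e]]]

S
M
when e do M otherwise M
when e do id = e otherwise M
when e do id = e otherwise id = e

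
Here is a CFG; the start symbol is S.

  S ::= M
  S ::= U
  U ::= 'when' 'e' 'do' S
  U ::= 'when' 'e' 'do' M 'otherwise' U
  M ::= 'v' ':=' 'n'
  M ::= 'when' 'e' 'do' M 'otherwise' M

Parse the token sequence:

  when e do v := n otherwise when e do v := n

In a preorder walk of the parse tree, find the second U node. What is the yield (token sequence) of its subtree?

when e do v := n

[S [U when e do [M v := n] otherwise [U when e do [S [M v := n]]]]]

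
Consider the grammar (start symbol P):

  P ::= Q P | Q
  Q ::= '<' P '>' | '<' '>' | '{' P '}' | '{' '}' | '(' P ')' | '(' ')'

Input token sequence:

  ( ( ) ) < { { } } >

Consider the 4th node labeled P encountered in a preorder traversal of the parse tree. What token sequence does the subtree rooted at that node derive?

[P [Q ( [P [Q ( )]] )] [P [Q < [P [Q { [P [Q { }]] }]] >]]]

{ { } }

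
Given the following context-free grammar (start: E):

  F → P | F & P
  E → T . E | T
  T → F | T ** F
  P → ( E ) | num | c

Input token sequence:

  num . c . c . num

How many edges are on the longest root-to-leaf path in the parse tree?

[E [T [F [P num]]] . [E [T [F [P c]]] . [E [T [F [P c]]] . [E [T [F [P num]]]]]]]

7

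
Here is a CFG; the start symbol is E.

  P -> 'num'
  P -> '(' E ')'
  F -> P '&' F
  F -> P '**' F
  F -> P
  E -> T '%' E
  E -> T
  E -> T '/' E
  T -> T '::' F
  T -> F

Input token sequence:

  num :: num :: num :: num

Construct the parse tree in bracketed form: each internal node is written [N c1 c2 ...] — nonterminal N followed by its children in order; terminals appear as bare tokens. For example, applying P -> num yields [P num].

[E [T [T [T [T [F [P num]]] :: [F [P num]]] :: [F [P num]]] :: [F [P num]]]]

E
T
T :: F
T :: F :: F
T :: F :: F :: F
F :: F :: F :: F
P :: F :: F :: F
num :: F :: F :: F
num :: P :: F :: F
num :: num :: F :: F
num :: num :: P :: F
num :: num :: num :: F
num :: num :: num :: P
num :: num :: num :: num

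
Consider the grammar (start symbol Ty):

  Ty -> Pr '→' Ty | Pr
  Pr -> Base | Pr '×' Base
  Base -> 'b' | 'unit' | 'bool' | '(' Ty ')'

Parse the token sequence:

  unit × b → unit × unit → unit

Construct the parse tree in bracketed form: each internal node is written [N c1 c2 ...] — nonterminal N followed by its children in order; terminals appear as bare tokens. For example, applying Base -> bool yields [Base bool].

[Ty [Pr [Pr [Base unit]] × [Base b]] → [Ty [Pr [Pr [Base unit]] × [Base unit]] → [Ty [Pr [Base unit]]]]]

Ty
Pr → Ty
Pr × Base → Ty
Base × Base → Ty
unit × Base → Ty
unit × b → Ty
unit × b → Pr → Ty
unit × b → Pr × Base → Ty
unit × b → Base × Base → Ty
unit × b → unit × Base → Ty
unit × b → unit × unit → Ty
unit × b → unit × unit → Pr
unit × b → unit × unit → Base
unit × b → unit × unit → unit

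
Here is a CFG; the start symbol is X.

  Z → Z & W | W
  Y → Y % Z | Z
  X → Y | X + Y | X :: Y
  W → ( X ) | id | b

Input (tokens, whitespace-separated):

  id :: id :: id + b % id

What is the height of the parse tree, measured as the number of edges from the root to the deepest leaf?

7

[X [X [X [X [Y [Z [W id]]]] :: [Y [Z [W id]]]] :: [Y [Z [W id]]]] + [Y [Y [Z [W b]]] % [Z [W id]]]]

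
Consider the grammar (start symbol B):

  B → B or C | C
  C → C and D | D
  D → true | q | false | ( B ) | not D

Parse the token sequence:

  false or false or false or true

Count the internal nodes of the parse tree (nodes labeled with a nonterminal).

12

[B [B [B [B [C [D false]]] or [C [D false]]] or [C [D false]]] or [C [D true]]]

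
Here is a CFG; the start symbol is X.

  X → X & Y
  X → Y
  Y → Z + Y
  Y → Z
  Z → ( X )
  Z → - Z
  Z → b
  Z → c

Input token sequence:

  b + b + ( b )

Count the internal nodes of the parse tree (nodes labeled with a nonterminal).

[X [Y [Z b] + [Y [Z b] + [Y [Z ( [X [Y [Z b]]] )]]]]]

10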